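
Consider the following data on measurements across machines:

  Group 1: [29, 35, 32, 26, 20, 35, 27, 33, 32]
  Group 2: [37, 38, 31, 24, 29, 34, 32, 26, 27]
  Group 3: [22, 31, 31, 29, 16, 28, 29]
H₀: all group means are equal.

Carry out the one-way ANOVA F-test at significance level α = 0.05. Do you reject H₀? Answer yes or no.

reject H₀: no

Group means [29.89, 30.89, 26.57], grand mean 29.320
SSB = Σnᵢ(x̄ᵢ−x̄)² = 77.948; SSW = ΣΣ(x−x̄ᵢ)² = 567.492
MSB = 77.948/2 = 38.9740; MSW = 567.492/22 = 25.7951
F = MSB/MSW = 1.5109
df = (2, 22)
p-value (upper-tail) = 0.24274
At α=0.05: p ≥ α → fail to reject H₀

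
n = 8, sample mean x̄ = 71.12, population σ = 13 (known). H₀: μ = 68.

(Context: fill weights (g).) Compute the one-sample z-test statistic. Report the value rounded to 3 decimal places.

test statistic = 0.679

SE = σ/√n = 13/√8 = 4.5962
z = (x̄−μ₀)/SE = (71.12−68)/4.5962 = 0.6788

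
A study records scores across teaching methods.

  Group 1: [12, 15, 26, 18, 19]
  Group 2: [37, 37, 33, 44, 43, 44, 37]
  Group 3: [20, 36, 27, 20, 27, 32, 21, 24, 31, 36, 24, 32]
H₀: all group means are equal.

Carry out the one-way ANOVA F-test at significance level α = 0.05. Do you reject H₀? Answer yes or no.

reject H₀: yes

Group means [18.00, 39.29, 27.50], grand mean 28.958
SSB = Σnᵢ(x̄ᵢ−x̄)² = 1372.530; SSW = ΣΣ(x−x̄ᵢ)² = 600.429
MSB = 1372.530/2 = 686.2649; MSW = 600.429/21 = 28.5918
F = MSB/MSW = 24.0021
df = (2, 21)
p-value (upper-tail) = 0.00000
At α=0.05: p < α → reject H₀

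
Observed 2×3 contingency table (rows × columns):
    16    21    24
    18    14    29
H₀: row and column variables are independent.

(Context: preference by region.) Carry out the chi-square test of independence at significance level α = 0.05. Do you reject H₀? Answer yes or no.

reject H₀: no

Row totals [61, 61], col totals [34, 35, 53], n=122
χ² = (16−17.00)²/17.00 + (21−17.50)²/17.50 + (24−26.50)²/26.50 + (18−17.00)²/17.00 + (14−17.50)²/17.50 + (29−26.50)²/26.50 = 1.9893
df = 2
p-value (upper-tail) = 0.36984
At α=0.05: p ≥ α → fail to reject H₀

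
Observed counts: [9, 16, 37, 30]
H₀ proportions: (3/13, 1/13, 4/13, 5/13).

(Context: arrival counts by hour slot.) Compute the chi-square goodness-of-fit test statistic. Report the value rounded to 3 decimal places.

n = 92; E_i = n·p_i = [21.23, 7.08, 28.31, 35.38]
χ² = (9−21.23)²/21.23 + (16−7.08)²/7.08 + (37−28.31)²/28.31 + (30−35.38)²/35.38 = 21.7853
df = 3

test statistic = 21.785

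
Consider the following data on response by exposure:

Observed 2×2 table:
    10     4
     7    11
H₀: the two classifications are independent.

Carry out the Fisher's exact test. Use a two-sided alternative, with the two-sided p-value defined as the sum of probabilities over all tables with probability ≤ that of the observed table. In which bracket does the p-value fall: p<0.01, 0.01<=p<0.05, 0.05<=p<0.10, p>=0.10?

p-value bracket: 0.05<=p<0.10

Margins: r₁=14, r₂=18, c₁=17, c₂=15, n=32
p_obs = C(14,10)·C(18,7)/C(32,17); sum pmf over tables with pmf ≤ p_obs
p-value (two-sided) = 0.08697
→ bracket: 0.05<=p<0.10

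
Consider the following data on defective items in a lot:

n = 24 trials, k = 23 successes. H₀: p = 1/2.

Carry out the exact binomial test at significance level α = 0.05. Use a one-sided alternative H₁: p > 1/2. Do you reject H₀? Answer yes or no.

reject H₀: yes

Exact binomial: n=24, k=23, p₀=1/2=0.5000
P(X≥23) from Σ C(n,i)·p₀^i·(1−p₀)^(n−i)
p-value (one-sided, H₁ greater) = 0.00000
At α=0.05: p < α → reject H₀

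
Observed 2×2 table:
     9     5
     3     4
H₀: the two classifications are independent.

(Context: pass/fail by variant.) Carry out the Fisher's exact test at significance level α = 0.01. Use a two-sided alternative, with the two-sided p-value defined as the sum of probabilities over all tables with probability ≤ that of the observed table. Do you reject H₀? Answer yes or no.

reject H₀: no

Margins: r₁=14, r₂=7, c₁=12, c₂=9, n=21
p_obs = C(14,9)·C(7,3)/C(21,12); sum pmf over tables with pmf ≤ p_obs
p-value (two-sided) = 0.39721
At α=0.01: p ≥ α → fail to reject H₀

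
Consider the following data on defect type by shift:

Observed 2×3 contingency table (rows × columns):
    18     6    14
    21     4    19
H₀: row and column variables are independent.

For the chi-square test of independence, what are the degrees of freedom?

degrees of freedom = 2

df = (r−1)(c−1) = (2−1)·(3−1) = 2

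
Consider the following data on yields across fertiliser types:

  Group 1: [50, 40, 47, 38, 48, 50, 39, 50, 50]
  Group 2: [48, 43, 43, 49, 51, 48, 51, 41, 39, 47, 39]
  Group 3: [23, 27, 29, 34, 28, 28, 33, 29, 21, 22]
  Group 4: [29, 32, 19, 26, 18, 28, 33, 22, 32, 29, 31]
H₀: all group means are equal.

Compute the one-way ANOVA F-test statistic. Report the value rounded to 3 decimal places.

test statistic = 48.229

Group means [45.78, 45.36, 27.40, 27.18], grand mean 36.195
SSB = Σnᵢ(x̄ᵢ−x̄)² = 3418.302; SSW = ΣΣ(x−x̄ᵢ)² = 874.137
MSB = 3418.302/3 = 1139.4339; MSW = 874.137/37 = 23.6253
F = MSB/MSW = 48.2293
df = (3, 37)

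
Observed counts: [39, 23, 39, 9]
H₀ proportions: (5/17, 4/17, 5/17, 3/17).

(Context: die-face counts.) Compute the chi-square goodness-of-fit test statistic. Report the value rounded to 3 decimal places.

n = 110; E_i = n·p_i = [32.35, 25.88, 32.35, 19.41]
χ² = (39−32.35)²/32.35 + (23−25.88)²/25.88 + (39−32.35)²/32.35 + (9−19.41)²/19.41 = 8.6368
df = 3

test statistic = 8.637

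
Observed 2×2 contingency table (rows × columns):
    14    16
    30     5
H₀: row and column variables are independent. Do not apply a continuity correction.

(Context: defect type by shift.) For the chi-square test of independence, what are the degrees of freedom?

df = (r−1)(c−1) = (2−1)·(2−1) = 1

degrees of freedom = 1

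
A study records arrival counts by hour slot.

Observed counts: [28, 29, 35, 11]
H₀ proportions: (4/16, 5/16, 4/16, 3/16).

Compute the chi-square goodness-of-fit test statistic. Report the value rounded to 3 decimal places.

n = 103; E_i = n·p_i = [25.75, 32.19, 25.75, 19.31]
χ² = (28−25.75)²/25.75 + (29−32.19)²/32.19 + (35−25.75)²/25.75 + (11−19.31)²/19.31 = 7.4129
df = 3

test statistic = 7.413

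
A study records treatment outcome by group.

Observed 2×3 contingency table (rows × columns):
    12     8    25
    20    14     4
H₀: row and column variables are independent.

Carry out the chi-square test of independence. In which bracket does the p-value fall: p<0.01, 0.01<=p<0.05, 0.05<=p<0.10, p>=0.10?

Row totals [45, 38], col totals [32, 22, 29], n=83
χ² = (12−17.35)²/17.35 + (8−11.93)²/11.93 + (25−15.72)²/15.72 + (20−14.65)²/14.65 + (14−10.07)²/10.07 + (4−13.28)²/13.28 = 18.3837
df = 2
p-value (upper-tail) = 0.00010
→ bracket: p<0.01

p-value bracket: p<0.01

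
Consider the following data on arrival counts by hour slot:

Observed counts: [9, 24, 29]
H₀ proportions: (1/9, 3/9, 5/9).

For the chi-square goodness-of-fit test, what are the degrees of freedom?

df = k − 1 = 3 − 1 = 2

degrees of freedom = 2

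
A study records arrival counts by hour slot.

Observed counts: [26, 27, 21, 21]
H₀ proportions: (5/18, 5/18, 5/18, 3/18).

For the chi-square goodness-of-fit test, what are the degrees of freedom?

degrees of freedom = 3

df = k − 1 = 4 − 1 = 3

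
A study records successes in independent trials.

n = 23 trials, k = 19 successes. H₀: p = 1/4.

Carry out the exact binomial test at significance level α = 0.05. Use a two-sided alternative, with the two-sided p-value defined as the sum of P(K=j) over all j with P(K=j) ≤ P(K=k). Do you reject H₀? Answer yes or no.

Exact binomial: n=23, k=19, p₀=1/4=0.2500
P(X=j) = C(n,j)·p₀^j·(1−p₀)^(n−j); p = Σ P(X=j) over j with P(X=j) ≤ P(X=19)
p-value (two-sided) = 0.00000
At α=0.05: p < α → reject H₀

reject H₀: yes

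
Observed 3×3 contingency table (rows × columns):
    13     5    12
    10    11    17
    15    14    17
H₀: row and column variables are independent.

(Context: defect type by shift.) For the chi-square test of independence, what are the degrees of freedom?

degrees of freedom = 4

df = (r−1)(c−1) = (3−1)·(3−1) = 4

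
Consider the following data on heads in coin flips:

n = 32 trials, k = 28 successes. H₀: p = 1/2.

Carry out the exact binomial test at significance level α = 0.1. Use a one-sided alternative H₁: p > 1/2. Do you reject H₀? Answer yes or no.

reject H₀: yes

Exact binomial: n=32, k=28, p₀=1/2=0.5000
P(X≥28) from Σ C(n,i)·p₀^i·(1−p₀)^(n−i)
p-value (one-sided, H₁ greater) = 0.00001
At α=0.1: p < α → reject H₀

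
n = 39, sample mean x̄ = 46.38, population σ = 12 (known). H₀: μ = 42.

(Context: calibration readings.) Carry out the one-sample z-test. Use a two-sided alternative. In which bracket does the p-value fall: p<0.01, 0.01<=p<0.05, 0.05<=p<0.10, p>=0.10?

SE = σ/√n = 12/√39 = 1.9215
z = (x̄−μ₀)/SE = (46.38−42)/1.9215 = 2.2794
p-value (two-sided) = 0.02264
→ bracket: 0.01<=p<0.05

p-value bracket: 0.01<=p<0.05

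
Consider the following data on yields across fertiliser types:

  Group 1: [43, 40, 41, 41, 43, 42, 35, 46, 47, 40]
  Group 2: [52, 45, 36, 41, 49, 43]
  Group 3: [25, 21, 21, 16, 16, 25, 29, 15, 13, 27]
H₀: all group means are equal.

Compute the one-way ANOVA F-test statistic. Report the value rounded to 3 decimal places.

test statistic = 62.894

Group means [41.80, 44.33, 20.80], grand mean 34.308
SSB = Σnᵢ(x̄ᵢ−x̄)² = 2989.005; SSW = ΣΣ(x−x̄ᵢ)² = 546.533
MSB = 2989.005/2 = 1494.5026; MSW = 546.533/23 = 23.7623
F = MSB/MSW = 62.8938
df = (2, 23)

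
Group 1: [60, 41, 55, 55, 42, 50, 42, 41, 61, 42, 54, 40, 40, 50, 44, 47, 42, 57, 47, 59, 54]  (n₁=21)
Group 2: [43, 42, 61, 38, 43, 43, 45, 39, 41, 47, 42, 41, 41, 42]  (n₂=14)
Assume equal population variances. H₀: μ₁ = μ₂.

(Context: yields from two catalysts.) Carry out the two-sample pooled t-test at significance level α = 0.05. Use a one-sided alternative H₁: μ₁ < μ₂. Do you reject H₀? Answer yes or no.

reject H₀: no

x̄₁=48.714, s₁=7.315, n₁=21
x̄₂=43.429, s₂=5.529, n₂=14
s_p² = [20·7.315² + 13·5.529²]/33 = 44.4762
SE = √(s_p²·(1/21+1/14)) = 2.3010
t = (48.714−43.429)/2.3010 = 2.2971
df = 33
p-value (one-sided, H₁ less) = 0.98595
At α=0.05: p ≥ α → fail to reject H₀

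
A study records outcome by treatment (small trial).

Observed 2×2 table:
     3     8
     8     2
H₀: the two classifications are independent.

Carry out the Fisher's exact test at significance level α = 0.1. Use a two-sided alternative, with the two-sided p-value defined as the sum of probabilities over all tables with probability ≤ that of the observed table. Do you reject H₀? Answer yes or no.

reject H₀: yes

Margins: r₁=11, r₂=10, c₁=11, c₂=10, n=21
p_obs = C(11,3)·C(10,8)/C(21,11); sum pmf over tables with pmf ≤ p_obs
p-value (two-sided) = 0.02997
At α=0.1: p < α → reject H₀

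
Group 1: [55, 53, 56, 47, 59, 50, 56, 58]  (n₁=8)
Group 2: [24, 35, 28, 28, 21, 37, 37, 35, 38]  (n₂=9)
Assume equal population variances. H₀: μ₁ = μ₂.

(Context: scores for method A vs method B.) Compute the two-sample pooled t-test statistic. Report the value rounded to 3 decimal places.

x̄₁=54.250, s₁=4.062, n₁=8
x̄₂=31.444, s₂=6.307, n₂=9
s_p² = [7·4.062² + 8·6.307²]/15 = 28.9148
SE = √(s_p²·(1/8+1/9)) = 2.6129
t = (54.250−31.444)/2.6129 = 8.7282
df = 15

test statistic = 8.728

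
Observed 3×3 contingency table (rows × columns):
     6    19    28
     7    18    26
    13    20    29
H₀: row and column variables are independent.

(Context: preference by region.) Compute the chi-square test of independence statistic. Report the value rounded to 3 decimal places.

test statistic = 2.225

Row totals [53, 51, 62], col totals [26, 57, 83], n=166
χ² = (6−8.30)²/8.30 + (19−18.20)²/18.20 + (28−26.50)²/26.50 + (7−7.99)²/7.99 + (18−17.51)²/17.51 + (26−25.50)²/25.50 + (13−9.71)²/9.71 + (20−21.29)²/21.29 + (29−31.00)²/31.00 = 2.2249
df = 4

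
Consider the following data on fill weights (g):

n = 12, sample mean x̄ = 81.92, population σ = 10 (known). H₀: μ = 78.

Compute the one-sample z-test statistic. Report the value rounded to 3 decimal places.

SE = σ/√n = 10/√12 = 2.8868
z = (x̄−μ₀)/SE = (81.92−78)/2.8868 = 1.3579

test statistic = 1.358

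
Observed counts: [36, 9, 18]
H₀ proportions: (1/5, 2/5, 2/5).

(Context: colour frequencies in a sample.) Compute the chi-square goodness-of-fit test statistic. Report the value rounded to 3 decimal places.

test statistic = 55.929

n = 63; E_i = n·p_i = [12.60, 25.20, 25.20]
χ² = (36−12.60)²/12.60 + (9−25.20)²/25.20 + (18−25.20)²/25.20 = 55.9286
df = 2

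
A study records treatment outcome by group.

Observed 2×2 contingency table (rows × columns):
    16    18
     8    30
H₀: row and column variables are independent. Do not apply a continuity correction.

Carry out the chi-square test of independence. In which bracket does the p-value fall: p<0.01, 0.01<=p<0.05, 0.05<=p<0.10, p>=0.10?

p-value bracket: 0.01<=p<0.05

Row totals [34, 38], col totals [24, 48], n=72
χ² = (16−11.33)²/11.33 + (18−22.67)²/22.67 + (8−12.67)²/12.67 + (30−25.33)²/25.33 = 5.4613
df = 1
p-value (upper-tail) = 0.01944
→ bracket: 0.01<=p<0.05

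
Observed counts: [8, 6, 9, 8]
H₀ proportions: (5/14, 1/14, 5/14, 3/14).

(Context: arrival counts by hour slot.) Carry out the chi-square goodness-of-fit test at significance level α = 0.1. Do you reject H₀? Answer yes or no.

reject H₀: yes

n = 31; E_i = n·p_i = [11.07, 2.21, 11.07, 6.64]
χ² = (8−11.07)²/11.07 + (6−2.21)²/2.21 + (9−11.07)²/11.07 + (8−6.64)²/6.64 = 7.9892
df = 3
p-value (upper-tail) = 0.04623
At α=0.1: p < α → reject H₀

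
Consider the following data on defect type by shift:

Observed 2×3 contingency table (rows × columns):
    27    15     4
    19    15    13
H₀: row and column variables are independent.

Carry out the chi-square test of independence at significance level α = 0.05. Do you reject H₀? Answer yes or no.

Row totals [46, 47], col totals [46, 30, 17], n=93
χ² = (27−22.75)²/22.75 + (15−14.84)²/14.84 + (4−8.41)²/8.41 + (19−23.25)²/23.25 + (15−15.16)²/15.16 + (13−8.59)²/8.59 = 6.1460
df = 2
p-value (upper-tail) = 0.04628
At α=0.05: p < α → reject H₀

reject H₀: yes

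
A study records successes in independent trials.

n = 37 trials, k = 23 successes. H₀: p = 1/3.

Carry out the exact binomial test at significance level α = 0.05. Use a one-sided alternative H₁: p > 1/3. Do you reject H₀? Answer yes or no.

Exact binomial: n=37, k=23, p₀=1/3=0.3333
P(X≥23) from Σ C(n,i)·p₀^i·(1−p₀)^(n−i)
p-value (one-sided, H₁ greater) = 0.00031
At α=0.05: p < α → reject H₀

reject H₀: yes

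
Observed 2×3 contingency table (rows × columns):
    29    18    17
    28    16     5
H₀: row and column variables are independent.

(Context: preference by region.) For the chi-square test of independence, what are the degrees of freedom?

df = (r−1)(c−1) = (2−1)·(3−1) = 2

degrees of freedom = 2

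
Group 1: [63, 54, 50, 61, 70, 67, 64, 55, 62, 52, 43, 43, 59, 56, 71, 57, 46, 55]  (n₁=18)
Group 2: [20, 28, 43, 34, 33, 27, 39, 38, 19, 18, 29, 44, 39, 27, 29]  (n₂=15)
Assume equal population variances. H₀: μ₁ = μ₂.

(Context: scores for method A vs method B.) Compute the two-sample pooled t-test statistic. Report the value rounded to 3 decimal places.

test statistic = 8.850

x̄₁=57.111, s₁=8.401, n₁=18
x̄₂=31.133, s₂=8.391, n₂=15
s_p² = [17·8.401² + 14·8.391²]/31 = 70.5004
SE = √(s_p²·(1/18+1/15)) = 2.9354
t = (57.111−31.133)/2.9354 = 8.8498
df = 31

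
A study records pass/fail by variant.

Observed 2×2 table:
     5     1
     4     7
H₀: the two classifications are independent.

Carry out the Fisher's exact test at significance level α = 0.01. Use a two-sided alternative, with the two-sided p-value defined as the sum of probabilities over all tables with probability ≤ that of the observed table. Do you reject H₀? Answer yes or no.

Margins: r₁=6, r₂=11, c₁=9, c₂=8, n=17
p_obs = C(6,5)·C(11,4)/C(17,9); sum pmf over tables with pmf ≤ p_obs
p-value (two-sided) = 0.13122
At α=0.01: p ≥ α → fail to reject H₀

reject H₀: no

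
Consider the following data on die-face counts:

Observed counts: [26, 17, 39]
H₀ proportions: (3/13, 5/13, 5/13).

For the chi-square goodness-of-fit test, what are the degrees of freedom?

degrees of freedom = 2

df = k − 1 = 3 − 1 = 2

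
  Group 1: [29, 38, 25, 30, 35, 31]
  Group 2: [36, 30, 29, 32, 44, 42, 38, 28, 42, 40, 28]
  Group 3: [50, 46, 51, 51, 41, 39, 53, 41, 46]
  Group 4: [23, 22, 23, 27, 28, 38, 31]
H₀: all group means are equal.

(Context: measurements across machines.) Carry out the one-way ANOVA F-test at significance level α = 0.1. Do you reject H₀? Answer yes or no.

Group means [31.33, 35.36, 46.44, 27.43], grand mean 35.970
SSB = Σnᵢ(x̄ᵢ−x̄)² = 1631.154; SSW = ΣΣ(x−x̄ᵢ)² = 891.815
MSB = 1631.154/3 = 543.7181; MSW = 891.815/29 = 30.7523
F = MSB/MSW = 17.6806
df = (3, 29)
p-value (upper-tail) = 0.00000
At α=0.1: p < α → reject H₀

reject H₀: yes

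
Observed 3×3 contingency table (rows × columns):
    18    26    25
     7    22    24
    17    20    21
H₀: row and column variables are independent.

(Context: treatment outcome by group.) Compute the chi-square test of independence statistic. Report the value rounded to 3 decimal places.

Row totals [69, 53, 58], col totals [42, 68, 70], n=180
χ² = (18−16.10)²/16.10 + (26−26.07)²/26.07 + (25−26.83)²/26.83 + (7−12.37)²/12.37 + (22−20.02)²/20.02 + (24−20.61)²/20.61 + (17−13.53)²/13.53 + (20−21.91)²/21.91 + (21−22.56)²/22.56 = 4.5931
df = 4

test statistic = 4.593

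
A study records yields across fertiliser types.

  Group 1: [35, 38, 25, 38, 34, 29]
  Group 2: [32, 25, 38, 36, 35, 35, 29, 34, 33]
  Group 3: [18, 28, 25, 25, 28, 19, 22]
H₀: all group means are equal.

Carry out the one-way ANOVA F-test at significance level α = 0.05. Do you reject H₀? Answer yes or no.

reject H₀: yes

Group means [33.17, 33.00, 23.57], grand mean 30.045
SSB = Σnᵢ(x̄ᵢ−x̄)² = 430.407; SSW = ΣΣ(x−x̄ᵢ)² = 356.548
MSB = 430.407/2 = 215.2035; MSW = 356.548/19 = 18.7657
F = MSB/MSW = 11.4679
df = (2, 19)
p-value (upper-tail) = 0.00054
At α=0.05: p < α → reject H₀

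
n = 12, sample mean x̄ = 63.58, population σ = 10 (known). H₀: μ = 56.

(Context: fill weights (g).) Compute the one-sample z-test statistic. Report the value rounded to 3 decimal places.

SE = σ/√n = 10/√12 = 2.8868
z = (x̄−μ₀)/SE = (63.58−56)/2.8868 = 2.6258

test statistic = 2.626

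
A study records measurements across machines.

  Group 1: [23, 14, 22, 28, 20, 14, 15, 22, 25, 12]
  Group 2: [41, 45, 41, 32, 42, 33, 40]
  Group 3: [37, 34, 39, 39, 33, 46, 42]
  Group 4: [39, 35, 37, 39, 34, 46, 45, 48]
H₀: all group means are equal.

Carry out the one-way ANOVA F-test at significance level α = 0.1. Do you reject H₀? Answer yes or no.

reject H₀: yes

Group means [19.50, 39.14, 38.57, 40.38], grand mean 33.188
SSB = Σnᵢ(x̄ᵢ−x̄)² = 2737.929; SSW = ΣΣ(x−x̄ᵢ)² = 720.946
MSB = 2737.929/3 = 912.6429; MSW = 720.946/28 = 25.7481
F = MSB/MSW = 35.4451
df = (3, 28)
p-value (upper-tail) = 0.00000
At α=0.1: p < α → reject H₀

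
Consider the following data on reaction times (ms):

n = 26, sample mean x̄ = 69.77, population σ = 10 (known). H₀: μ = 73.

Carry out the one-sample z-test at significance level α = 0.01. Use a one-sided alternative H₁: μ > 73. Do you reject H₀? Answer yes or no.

reject H₀: no

SE = σ/√n = 10/√26 = 1.9612
z = (x̄−μ₀)/SE = (69.77−73)/1.9612 = -1.6470
p-value (one-sided, H₁ greater) = 0.95022
At α=0.01: p ≥ α → fail to reject H₀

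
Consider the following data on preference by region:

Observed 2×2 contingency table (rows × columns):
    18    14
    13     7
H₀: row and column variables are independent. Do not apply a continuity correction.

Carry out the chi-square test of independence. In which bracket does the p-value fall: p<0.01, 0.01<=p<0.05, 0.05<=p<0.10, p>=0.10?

p-value bracket: p>=0.10

Row totals [32, 20], col totals [31, 21], n=52
χ² = (18−19.08)²/19.08 + (14−12.92)²/12.92 + (13−11.92)²/11.92 + (7−8.08)²/8.08 = 0.3914
df = 1
p-value (upper-tail) = 0.53157
→ bracket: p>=0.10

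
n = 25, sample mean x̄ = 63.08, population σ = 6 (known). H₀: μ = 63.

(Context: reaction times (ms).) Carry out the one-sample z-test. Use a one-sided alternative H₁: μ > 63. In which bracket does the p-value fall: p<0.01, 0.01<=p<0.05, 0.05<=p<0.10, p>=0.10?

p-value bracket: p>=0.10

SE = σ/√n = 6/√25 = 1.2000
z = (x̄−μ₀)/SE = (63.08−63)/1.2000 = 0.0667
p-value (one-sided, H₁ greater) = 0.47342
→ bracket: p>=0.10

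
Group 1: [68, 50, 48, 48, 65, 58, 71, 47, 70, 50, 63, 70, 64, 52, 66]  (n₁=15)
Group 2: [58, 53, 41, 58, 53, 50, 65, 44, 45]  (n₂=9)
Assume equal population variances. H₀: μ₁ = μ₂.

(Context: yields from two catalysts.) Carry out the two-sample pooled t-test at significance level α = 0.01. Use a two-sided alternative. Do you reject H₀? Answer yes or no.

reject H₀: no

x̄₁=59.333, s₁=9.217, n₁=15
x̄₂=51.889, s₂=7.753, n₂=9
s_p² = [14·9.217² + 8·7.753²]/22 = 75.9192
SE = √(s_p²·(1/15+1/9)) = 3.6738
t = (59.333−51.889)/3.6738 = 2.0264
df = 22
p-value (two-sided) = 0.05502
At α=0.01: p ≥ α → fail to reject H₀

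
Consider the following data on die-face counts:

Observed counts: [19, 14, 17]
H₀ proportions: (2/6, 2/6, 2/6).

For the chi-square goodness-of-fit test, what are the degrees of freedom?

degrees of freedom = 2

df = k − 1 = 3 − 1 = 2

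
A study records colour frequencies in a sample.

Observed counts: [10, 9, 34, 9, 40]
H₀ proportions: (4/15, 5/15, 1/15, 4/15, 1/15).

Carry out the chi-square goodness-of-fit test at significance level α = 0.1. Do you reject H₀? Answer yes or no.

n = 102; E_i = n·p_i = [27.20, 34.00, 6.80, 27.20, 6.80]
χ² = (10−27.20)²/27.20 + (9−34.00)²/34.00 + (34−6.80)²/6.80 + (9−27.20)²/27.20 + (40−6.80)²/6.80 = 312.3309
df = 4
p-value (upper-tail) = 0.00000
At α=0.1: p < α → reject H₀

reject H₀: yes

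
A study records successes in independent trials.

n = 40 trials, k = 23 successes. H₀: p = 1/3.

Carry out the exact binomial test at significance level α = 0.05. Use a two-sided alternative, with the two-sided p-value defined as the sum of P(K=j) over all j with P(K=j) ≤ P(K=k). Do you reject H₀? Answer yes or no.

Exact binomial: n=40, k=23, p₀=1/3=0.3333
P(X=j) = C(n,j)·p₀^j·(1−p₀)^(n−j); p = Σ P(X=j) over j with P(X=j) ≤ P(X=23)
p-value (two-sided) = 0.00209
At α=0.05: p < α → reject H₀

reject H₀: yes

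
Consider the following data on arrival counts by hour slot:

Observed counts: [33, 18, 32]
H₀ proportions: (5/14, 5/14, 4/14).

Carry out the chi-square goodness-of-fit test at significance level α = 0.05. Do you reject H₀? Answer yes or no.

n = 83; E_i = n·p_i = [29.64, 29.64, 23.71]
χ² = (33−29.64)²/29.64 + (18−29.64)²/29.64 + (32−23.71)²/23.71 = 7.8482
df = 2
p-value (upper-tail) = 0.01976
At α=0.05: p < α → reject H₀

reject H₀: yes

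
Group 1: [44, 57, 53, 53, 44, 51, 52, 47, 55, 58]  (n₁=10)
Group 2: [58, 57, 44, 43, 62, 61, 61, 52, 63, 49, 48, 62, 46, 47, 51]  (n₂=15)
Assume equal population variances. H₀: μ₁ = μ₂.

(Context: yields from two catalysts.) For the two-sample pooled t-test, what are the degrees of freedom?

degrees of freedom = 23

df = n₁ + n₂ − 2 = 10 + 15 − 2 = 23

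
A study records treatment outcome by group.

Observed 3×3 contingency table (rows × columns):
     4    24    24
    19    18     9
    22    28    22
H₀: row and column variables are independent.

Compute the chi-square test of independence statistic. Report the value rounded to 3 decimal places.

Row totals [52, 46, 72], col totals [45, 70, 55], n=170
χ² = (4−13.76)²/13.76 + (24−21.41)²/21.41 + (24−16.82)²/16.82 + (19−12.18)²/12.18 + (18−18.94)²/18.94 + (9−14.88)²/14.88 + (22−19.06)²/19.06 + (28−29.65)²/29.65 + (22−23.29)²/23.29 = 17.1142
df = 4

test statistic = 17.114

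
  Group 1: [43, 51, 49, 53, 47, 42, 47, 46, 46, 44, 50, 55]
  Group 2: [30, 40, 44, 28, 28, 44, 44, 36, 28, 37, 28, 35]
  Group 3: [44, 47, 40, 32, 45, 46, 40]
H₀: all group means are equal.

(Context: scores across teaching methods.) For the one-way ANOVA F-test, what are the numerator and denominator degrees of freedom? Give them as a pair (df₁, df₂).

degrees of freedom = [2, 28]

k = 3 groups, N = 31 total
df = (k−1, N−k) = (3−1, 31−3) = (2, 28)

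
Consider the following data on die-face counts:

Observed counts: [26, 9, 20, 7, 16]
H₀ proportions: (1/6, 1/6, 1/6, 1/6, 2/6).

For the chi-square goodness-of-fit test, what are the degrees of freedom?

degrees of freedom = 4

df = k − 1 = 5 − 1 = 4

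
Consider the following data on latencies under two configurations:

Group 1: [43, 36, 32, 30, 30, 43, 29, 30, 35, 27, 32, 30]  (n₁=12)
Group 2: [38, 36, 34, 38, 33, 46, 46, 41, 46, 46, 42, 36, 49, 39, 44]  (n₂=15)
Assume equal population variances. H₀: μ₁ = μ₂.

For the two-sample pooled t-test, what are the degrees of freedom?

degrees of freedom = 25

df = n₁ + n₂ − 2 = 12 + 15 − 2 = 25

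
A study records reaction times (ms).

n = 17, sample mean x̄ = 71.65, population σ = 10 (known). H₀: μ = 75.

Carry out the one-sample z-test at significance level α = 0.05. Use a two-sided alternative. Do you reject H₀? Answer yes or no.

reject H₀: no

SE = σ/√n = 10/√17 = 2.4254
z = (x̄−μ₀)/SE = (71.65−75)/2.4254 = -1.3812
p-value (two-sided) = 0.16721
At α=0.05: p ≥ α → fail to reject H₀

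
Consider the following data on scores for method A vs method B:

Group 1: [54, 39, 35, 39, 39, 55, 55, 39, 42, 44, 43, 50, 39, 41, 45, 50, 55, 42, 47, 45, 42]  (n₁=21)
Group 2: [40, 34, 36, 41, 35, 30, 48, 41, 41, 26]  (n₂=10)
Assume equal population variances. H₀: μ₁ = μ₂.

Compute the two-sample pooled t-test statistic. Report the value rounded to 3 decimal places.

test statistic = 3.162

x̄₁=44.762, s₁=6.172, n₁=21
x̄₂=37.200, s₂=6.339, n₂=10
s_p² = [20·6.172² + 9·6.339²]/29 = 38.7383
SE = √(s_p²·(1/21+1/10)) = 2.3913
t = (44.762−37.200)/2.3913 = 3.1622
df = 29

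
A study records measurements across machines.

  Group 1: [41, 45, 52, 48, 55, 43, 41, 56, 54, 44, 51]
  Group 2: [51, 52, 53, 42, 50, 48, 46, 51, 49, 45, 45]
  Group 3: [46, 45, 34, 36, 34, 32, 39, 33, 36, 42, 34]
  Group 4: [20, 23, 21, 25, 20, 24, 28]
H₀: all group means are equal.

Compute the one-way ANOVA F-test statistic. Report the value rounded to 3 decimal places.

test statistic = 58.253

Group means [48.18, 48.36, 37.36, 23.00], grand mean 40.850
SSB = Σnᵢ(x̄ᵢ−x̄)² = 3576.373; SSW = ΣΣ(x−x̄ᵢ)² = 736.727
MSB = 3576.373/3 = 1192.1242; MSW = 736.727/36 = 20.4646
F = MSB/MSW = 58.2529
df = (3, 36)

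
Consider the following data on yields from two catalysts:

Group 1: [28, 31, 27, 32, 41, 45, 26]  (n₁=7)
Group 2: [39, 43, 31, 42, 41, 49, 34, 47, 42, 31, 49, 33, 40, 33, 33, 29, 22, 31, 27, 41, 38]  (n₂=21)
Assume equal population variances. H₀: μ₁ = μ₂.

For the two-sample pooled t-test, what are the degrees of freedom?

df = n₁ + n₂ − 2 = 7 + 21 − 2 = 26

degrees of freedom = 26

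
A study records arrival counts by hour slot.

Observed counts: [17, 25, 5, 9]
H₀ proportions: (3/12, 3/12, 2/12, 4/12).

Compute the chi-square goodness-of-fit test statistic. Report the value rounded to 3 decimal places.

test statistic = 16.304

n = 56; E_i = n·p_i = [14.00, 14.00, 9.33, 18.67]
χ² = (17−14.00)²/14.00 + (25−14.00)²/14.00 + (5−9.33)²/9.33 + (9−18.67)²/18.67 = 16.3036
df = 3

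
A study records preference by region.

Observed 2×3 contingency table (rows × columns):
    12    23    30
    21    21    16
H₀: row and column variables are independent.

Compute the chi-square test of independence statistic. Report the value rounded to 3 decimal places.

Row totals [65, 58], col totals [33, 44, 46], n=123
χ² = (12−17.44)²/17.44 + (23−23.25)²/23.25 + (30−24.31)²/24.31 + (21−15.56)²/15.56 + (21−20.75)²/20.75 + (16−21.69)²/21.69 = 6.4288
df = 2

test statistic = 6.429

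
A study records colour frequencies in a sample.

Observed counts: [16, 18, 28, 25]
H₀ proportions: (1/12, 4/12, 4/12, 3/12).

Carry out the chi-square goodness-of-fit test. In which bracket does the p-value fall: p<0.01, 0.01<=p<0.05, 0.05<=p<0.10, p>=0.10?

p-value bracket: p<0.01

n = 87; E_i = n·p_i = [7.25, 29.00, 29.00, 21.75]
χ² = (16−7.25)²/7.25 + (18−29.00)²/29.00 + (28−29.00)²/29.00 + (25−21.75)²/21.75 = 15.2529
df = 3
p-value (upper-tail) = 0.00161
→ bracket: p<0.01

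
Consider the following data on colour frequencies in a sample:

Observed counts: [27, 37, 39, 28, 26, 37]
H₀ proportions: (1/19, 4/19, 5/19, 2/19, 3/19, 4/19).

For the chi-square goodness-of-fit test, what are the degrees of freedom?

degrees of freedom = 5

df = k − 1 = 6 − 1 = 5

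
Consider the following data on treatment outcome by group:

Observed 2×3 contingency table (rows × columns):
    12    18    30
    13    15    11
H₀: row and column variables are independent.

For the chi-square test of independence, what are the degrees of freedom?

degrees of freedom = 2

df = (r−1)(c−1) = (2−1)·(3−1) = 2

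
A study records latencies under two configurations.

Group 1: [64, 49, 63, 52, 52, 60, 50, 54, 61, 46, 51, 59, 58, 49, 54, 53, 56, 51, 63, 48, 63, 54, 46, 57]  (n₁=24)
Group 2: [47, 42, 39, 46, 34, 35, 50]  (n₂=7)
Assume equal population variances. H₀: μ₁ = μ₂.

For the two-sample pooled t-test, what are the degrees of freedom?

degrees of freedom = 29

df = n₁ + n₂ − 2 = 24 + 7 − 2 = 29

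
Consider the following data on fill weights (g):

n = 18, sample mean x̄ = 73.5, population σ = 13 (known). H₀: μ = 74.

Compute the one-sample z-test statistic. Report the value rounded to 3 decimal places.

test statistic = -0.163

SE = σ/√n = 13/√18 = 3.0641
z = (x̄−μ₀)/SE = (73.5−74)/3.0641 = -0.1632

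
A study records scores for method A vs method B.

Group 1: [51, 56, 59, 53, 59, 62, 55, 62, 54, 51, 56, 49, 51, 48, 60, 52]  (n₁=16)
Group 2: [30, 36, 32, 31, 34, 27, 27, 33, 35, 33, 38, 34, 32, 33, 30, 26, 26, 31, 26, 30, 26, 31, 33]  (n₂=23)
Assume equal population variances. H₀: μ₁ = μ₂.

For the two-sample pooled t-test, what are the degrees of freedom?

degrees of freedom = 37

df = n₁ + n₂ − 2 = 16 + 23 − 2 = 37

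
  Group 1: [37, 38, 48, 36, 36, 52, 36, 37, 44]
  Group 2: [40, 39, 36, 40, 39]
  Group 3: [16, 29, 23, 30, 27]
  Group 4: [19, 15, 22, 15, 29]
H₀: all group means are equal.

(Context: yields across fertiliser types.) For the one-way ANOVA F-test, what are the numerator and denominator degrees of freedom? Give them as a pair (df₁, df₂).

degrees of freedom = [3, 20]

k = 4 groups, N = 24 total
df = (k−1, N−k) = (4−1, 24−4) = (3, 20)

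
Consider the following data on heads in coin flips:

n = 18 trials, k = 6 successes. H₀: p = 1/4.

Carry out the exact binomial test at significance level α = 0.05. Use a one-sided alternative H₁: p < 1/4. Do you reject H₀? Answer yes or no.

Exact binomial: n=18, k=6, p₀=1/4=0.2500
P(X≤6) from Σ C(n,i)·p₀^i·(1−p₀)^(n−i)
p-value (one-sided, H₁ less) = 0.86102
At α=0.05: p ≥ α → fail to reject H₀

reject H₀: no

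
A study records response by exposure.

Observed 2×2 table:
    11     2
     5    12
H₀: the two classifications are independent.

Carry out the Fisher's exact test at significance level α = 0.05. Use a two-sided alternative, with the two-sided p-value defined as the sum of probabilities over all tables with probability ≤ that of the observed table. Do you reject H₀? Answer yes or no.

Margins: r₁=13, r₂=17, c₁=16, c₂=14, n=30
p_obs = C(13,11)·C(17,5)/C(30,16); sum pmf over tables with pmf ≤ p_obs
p-value (two-sided) = 0.00391
At α=0.05: p < α → reject H₀

reject H₀: yes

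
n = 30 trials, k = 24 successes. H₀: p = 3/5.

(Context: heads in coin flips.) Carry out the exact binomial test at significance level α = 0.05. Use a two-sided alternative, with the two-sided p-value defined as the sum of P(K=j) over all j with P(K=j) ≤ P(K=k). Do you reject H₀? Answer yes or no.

reject H₀: yes

Exact binomial: n=30, k=24, p₀=3/5=0.6000
P(X=j) = C(n,j)·p₀^j·(1−p₀)^(n−j); p = Σ P(X=j) over j with P(X=j) ≤ P(X=24)
p-value (two-sided) = 0.02548
At α=0.05: p < α → reject H₀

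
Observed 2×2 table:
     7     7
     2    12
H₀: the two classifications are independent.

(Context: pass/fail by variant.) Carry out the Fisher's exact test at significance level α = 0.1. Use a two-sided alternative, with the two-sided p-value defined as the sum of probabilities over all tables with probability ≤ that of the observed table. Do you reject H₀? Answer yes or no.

reject H₀: no

Margins: r₁=14, r₂=14, c₁=9, c₂=19, n=28
p_obs = C(14,7)·C(14,2)/C(28,9); sum pmf over tables with pmf ≤ p_obs
p-value (two-sided) = 0.10319
At α=0.1: p ≥ α → fail to reject H₀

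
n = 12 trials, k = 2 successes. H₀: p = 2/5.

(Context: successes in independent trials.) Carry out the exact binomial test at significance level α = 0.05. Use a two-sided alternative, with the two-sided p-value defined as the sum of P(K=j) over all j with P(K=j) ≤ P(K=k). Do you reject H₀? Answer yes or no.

reject H₀: no

Exact binomial: n=12, k=2, p₀=2/5=0.4000
P(X=j) = C(n,j)·p₀^j·(1−p₀)^(n−j); p = Σ P(X=j) over j with P(X=j) ≤ P(X=2)
p-value (two-sided) = 0.14075
At α=0.05: p ≥ α → fail to reject H₀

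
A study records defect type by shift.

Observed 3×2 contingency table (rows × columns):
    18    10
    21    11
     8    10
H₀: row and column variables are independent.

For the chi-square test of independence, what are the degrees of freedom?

degrees of freedom = 2

df = (r−1)(c−1) = (3−1)·(2−1) = 2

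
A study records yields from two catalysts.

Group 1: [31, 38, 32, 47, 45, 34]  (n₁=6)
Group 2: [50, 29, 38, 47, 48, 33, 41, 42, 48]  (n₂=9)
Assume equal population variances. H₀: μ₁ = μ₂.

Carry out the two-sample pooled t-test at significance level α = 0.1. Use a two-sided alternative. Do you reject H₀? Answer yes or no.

x̄₁=37.833, s₁=6.795, n₁=6
x̄₂=41.778, s₂=7.311, n₂=9
s_p² = [5·6.795² + 8·7.311²]/13 = 50.6453
SE = √(s_p²·(1/6+1/9)) = 3.7508
t = (37.833−41.778)/3.7508 = -1.0516
df = 13
p-value (two-sided) = 0.31212
At α=0.1: p ≥ α → fail to reject H₀

reject H₀: no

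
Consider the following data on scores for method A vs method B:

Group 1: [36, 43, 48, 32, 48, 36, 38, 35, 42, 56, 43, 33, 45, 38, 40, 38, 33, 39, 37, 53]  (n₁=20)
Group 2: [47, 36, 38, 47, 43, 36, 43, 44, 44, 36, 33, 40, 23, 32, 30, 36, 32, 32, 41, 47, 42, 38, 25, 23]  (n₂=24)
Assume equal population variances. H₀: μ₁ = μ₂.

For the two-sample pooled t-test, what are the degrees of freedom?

degrees of freedom = 42

df = n₁ + n₂ − 2 = 20 + 24 − 2 = 42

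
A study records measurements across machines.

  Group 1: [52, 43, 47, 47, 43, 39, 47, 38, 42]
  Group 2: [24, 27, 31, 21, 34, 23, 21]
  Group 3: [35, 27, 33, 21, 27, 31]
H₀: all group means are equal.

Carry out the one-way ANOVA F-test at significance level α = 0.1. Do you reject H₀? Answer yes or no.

Group means [44.22, 25.86, 29.00], grand mean 34.227
SSB = Σnᵢ(x̄ᵢ−x̄)² = 1553.451; SSW = ΣΣ(x−x̄ᵢ)² = 438.413
MSB = 1553.451/2 = 776.7255; MSW = 438.413/19 = 23.0744
F = MSB/MSW = 33.6619
df = (2, 19)
p-value (upper-tail) = 0.00000
At α=0.1: p < α → reject H₀

reject H₀: yes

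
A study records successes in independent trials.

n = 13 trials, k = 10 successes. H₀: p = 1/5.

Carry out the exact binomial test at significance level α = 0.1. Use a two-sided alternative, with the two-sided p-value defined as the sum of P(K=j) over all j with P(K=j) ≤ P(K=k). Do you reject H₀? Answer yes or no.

Exact binomial: n=13, k=10, p₀=1/5=0.2000
P(X=j) = C(n,j)·p₀^j·(1−p₀)^(n−j); p = Σ P(X=j) over j with P(X=j) ≤ P(X=10)
p-value (two-sided) = 0.00002
At α=0.1: p < α → reject H₀

reject H₀: yes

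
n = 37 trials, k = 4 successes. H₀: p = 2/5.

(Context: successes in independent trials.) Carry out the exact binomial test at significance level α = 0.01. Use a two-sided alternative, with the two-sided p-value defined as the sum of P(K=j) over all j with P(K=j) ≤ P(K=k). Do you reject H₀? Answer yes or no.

reject H₀: yes

Exact binomial: n=37, k=4, p₀=2/5=0.4000
P(X=j) = C(n,j)·p₀^j·(1−p₀)^(n−j); p = Σ P(X=j) over j with P(X=j) ≤ P(X=4)
p-value (two-sided) = 0.00015
At α=0.01: p < α → reject H₀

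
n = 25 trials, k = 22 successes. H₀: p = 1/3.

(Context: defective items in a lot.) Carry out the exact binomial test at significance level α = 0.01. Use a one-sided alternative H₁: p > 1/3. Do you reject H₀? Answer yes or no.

Exact binomial: n=25, k=22, p₀=1/3=0.3333
P(X≥22) from Σ C(n,i)·p₀^i·(1−p₀)^(n−i)
p-value (one-sided, H₁ greater) = 0.00000
At α=0.01: p < α → reject H₀

reject H₀: yes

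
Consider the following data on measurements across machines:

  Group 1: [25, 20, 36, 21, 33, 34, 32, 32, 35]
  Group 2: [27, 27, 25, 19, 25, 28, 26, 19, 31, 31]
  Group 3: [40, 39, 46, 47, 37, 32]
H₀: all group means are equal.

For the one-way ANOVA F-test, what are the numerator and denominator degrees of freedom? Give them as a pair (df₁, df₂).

degrees of freedom = [2, 22]

k = 3 groups, N = 25 total
df = (k−1, N−k) = (3−1, 25−3) = (2, 22)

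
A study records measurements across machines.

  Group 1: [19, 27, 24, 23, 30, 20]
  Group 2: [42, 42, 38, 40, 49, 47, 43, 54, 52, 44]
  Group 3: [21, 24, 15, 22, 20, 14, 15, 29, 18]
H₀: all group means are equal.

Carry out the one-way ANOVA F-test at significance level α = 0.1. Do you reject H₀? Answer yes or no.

Group means [23.83, 45.10, 19.78], grand mean 30.880
SSB = Σnᵢ(x̄ᵢ−x̄)² = 3429.351; SSW = ΣΣ(x−x̄ᵢ)² = 525.289
MSB = 3429.351/2 = 1714.6756; MSW = 525.289/22 = 23.8768
F = MSB/MSW = 71.8136
df = (2, 22)
p-value (upper-tail) = 0.00000
At α=0.1: p < α → reject H₀

reject H₀: yes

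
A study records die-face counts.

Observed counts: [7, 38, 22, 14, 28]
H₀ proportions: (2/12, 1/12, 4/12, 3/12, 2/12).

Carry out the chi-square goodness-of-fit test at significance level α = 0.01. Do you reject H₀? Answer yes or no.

n = 109; E_i = n·p_i = [18.17, 9.08, 36.33, 27.25, 18.17]
χ² = (7−18.17)²/18.17 + (38−9.08)²/9.08 + (22−36.33)²/36.33 + (14−27.25)²/27.25 + (28−18.17)²/18.17 = 116.3394
df = 4
p-value (upper-tail) = 0.00000
At α=0.01: p < α → reject H₀

reject H₀: yes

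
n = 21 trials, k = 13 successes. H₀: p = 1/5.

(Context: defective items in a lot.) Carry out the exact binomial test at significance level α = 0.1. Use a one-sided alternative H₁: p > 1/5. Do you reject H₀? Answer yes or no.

Exact binomial: n=21, k=13, p₀=1/5=0.2000
P(X≥13) from Σ C(n,i)·p₀^i·(1−p₀)^(n−i)
p-value (one-sided, H₁ greater) = 0.00003
At α=0.1: p < α → reject H₀

reject H₀: yes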